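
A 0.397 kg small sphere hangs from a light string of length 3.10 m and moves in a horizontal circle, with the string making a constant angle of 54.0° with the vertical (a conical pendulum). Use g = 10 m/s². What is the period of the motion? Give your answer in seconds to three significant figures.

r = L sinθ = 2.508 m. From T sinθ = mω²r and T cosθ = mg: tanθ = ω²r/g, so ω² = g tanθ / r = g/(L cosθ).
ω = √(g/(L cosθ)) = √(10.0/(3.10 × 0.5878)) = √5.488 = 2.343 rad/s.
Period = 2π/ω = 2.682 s.

2.68 s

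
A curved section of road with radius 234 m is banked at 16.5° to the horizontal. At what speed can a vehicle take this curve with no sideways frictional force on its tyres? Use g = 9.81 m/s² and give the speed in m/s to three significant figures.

On a frictionless banked curve, N sinθ = mv²/r and N cosθ = mg, so tanθ = v²/(rg).
v = √(r g tanθ) = √(234 × 9.81 × tan 16.5°) = √(234 × 9.81 × 0.2962) = √680.0 = 26.08 m/s.

26.1 m/s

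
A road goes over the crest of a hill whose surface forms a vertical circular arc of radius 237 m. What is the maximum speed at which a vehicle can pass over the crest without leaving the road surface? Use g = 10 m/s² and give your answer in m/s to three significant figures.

At the crest the centre of the circle is below the vehicle, so the net downward (centripetal) force is mg − N = mv²/r.
The vehicle leaves the road when N → 0, giving v_max = √(g r) = √(10.0 × 237) = 48.68 m/s.

48.7 m/s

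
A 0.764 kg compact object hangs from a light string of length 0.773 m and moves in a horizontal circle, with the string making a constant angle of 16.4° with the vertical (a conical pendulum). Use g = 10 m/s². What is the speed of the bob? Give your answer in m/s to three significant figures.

The radius of the circle is r = L sinθ = 0.773 × sin 16.4° = 0.2182 m.
Horizontally T sinθ = mv²/r and vertically T cosθ = mg, so tanθ = v²/(rg).
v = √(r g tanθ) = √(0.2182 × 10.0 × 0.2943) = √0.6423 = 0.8015 m/s.

0.801 m/s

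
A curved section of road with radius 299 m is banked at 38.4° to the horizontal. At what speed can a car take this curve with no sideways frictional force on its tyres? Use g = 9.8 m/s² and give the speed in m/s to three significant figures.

48.2 m/s

On a frictionless banked curve, N sinθ = mv²/r and N cosθ = mg, so tanθ = v²/(rg).
v = √(r g tanθ) = √(299 × 9.8 × tan 38.4°) = √(299 × 9.8 × 0.7926) = √2322 = 48.19 m/s.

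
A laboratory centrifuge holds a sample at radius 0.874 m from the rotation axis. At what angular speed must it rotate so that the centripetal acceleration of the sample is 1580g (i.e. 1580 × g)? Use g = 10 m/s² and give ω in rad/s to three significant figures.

134 rad/s

Centripetal acceleration a_c = ω²r. Setting ω²r = 1580g:
ω = √(1580g / r) = √(1580 × 10.0 / 0.874) = √18080 = 134.5 rad/s.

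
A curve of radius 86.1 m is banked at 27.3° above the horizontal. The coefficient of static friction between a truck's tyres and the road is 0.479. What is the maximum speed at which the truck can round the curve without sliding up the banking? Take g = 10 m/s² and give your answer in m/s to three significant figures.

33.7 m/s

At the maximum speed, friction acts down the slope at its limiting value f = μN. Radially (horizontal, toward centre): N sinθ + μN cosθ = mv²/r. Vertically: N cosθ − μN sinθ = mg.
Dividing: v² = r g (sinθ + μcosθ)/(cosθ − μsinθ).
sinθ + μcosθ = 0.4586 + 0.479×0.8886 = 0.8843; cosθ − μsinθ = 0.8886 − 0.479×0.4586 = 0.6689.
v² = 86.1 × 10.0 × 0.8843/0.6689 = 1138 m²/s², so v = 33.74 m/s.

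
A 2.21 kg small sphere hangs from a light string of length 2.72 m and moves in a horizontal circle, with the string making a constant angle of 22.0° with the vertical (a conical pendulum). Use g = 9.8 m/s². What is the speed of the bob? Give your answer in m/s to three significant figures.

The radius of the circle is r = L sinθ = 2.72 × sin 22.0° = 1.019 m.
Horizontally T sinθ = mv²/r and vertically T cosθ = mg, so tanθ = v²/(rg).
v = √(r g tanθ) = √(1.019 × 9.8 × 0.4040) = √4.034 = 2.009 m/s.

2.01 m/s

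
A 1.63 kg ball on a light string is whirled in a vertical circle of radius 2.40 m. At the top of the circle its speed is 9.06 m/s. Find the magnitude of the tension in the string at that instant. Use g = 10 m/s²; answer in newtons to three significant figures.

39.4 N

At the top, both T and the weight mg point inward (toward the centre), so T + mg = mv²/r.
T = m(v²/r − g) = 1.63 × ((9.06)²/2.40 − 10.0) = 1.63 × (34.20 − 10.0) = 1.63 × 24.20 = 39.45 N.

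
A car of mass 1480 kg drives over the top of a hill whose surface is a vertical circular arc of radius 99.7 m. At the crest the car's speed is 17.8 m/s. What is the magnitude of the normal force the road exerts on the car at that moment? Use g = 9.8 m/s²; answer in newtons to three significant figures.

At the crest the centripetal acceleration points downward (toward the centre of the arc), so mg − N = mv²/r.
N = m(g − v²/r) = 1480 × (9.8 − (17.8)²/99.7) = 1480 × (9.8 − 3.178) = 1480 × 6.622 = 9801 N.

9800 N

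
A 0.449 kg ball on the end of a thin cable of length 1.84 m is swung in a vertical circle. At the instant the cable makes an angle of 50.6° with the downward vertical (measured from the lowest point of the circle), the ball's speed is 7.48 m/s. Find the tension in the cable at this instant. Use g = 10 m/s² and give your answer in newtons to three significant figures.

16.5 N

Take the radial direction toward the centre of the circle as positive. The component of the weight along the string toward the centre is −mg cos φ (φ measured from the bottom), so Newton's second law along the string gives T − mg cos φ = m v²/r.
cos 50.6° = 0.6347, so T = m(v²/r + g cos φ) = 0.449 × ((7.48)²/1.84 + 10.0 × 0.6347) = 0.449 × (30.41 + (6.347)) = 0.449 × 36.76 = 16.50 N.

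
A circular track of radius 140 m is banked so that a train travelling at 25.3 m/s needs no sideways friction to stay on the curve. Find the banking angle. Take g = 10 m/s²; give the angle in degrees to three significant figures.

24.6°

For a frictionless banked turn: horizontally N sinθ = mv²/r and vertically N cosθ = mg.
Dividing: tanθ = v²/(r g) = (25.3)²/(140 × 10.0) = 640.1/1400 = 0.4572.
θ = arctan(0.4572) = 24.57°.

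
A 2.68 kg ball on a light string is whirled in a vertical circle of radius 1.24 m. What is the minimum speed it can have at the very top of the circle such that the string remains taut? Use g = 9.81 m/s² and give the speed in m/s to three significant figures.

3.49 m/s

At the top, both weight mg and T point toward the centre: T + mg = mv²/r.
At minimum speed T → 0, so mg = mv_min²/r ⇒ v_min = √(g r) = √(9.81 × 1.24) = 3.488 m/s.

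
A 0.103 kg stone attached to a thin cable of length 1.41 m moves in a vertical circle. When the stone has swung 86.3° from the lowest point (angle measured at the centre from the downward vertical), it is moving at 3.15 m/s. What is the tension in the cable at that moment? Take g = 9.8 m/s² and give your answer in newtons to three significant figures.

0.790 N

Take the radial direction toward the centre of the circle as positive. The component of the weight along the string toward the centre is −mg cos φ (φ measured from the bottom), so Newton's second law along the string gives T − mg cos φ = m v²/r.
cos 86.3° = 0.06453, so T = m(v²/r + g cos φ) = 0.103 × ((3.15)²/1.41 + 9.8 × 0.06453) = 0.103 × (7.037 + (0.6324)) = 0.103 × 7.670 = 0.7900 N.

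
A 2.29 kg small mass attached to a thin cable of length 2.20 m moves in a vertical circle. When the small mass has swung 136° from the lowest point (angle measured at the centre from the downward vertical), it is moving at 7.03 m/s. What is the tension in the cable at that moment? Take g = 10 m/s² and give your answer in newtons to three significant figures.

35.0 N

Take the radial direction toward the centre of the circle as positive. The component of the weight along the string toward the centre is −mg cos φ (φ measured from the bottom), so Newton's second law along the string gives T − mg cos φ = m v²/r.
cos 136° = -0.7193, so T = m(v²/r + g cos φ) = 2.29 × ((7.03)²/2.20 + 10.0 × -0.7193) = 2.29 × (22.46 + (-7.193)) = 2.29 × 15.27 = 34.97 N.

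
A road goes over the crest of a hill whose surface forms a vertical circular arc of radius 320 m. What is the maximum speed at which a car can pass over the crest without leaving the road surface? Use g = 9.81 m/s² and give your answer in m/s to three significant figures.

At the crest the centre of the circle is below the car, so the net downward (centripetal) force is mg − N = mv²/r.
The car leaves the road when N → 0, giving v_max = √(g r) = √(9.81 × 320) = 56.03 m/s.

56.0 m/s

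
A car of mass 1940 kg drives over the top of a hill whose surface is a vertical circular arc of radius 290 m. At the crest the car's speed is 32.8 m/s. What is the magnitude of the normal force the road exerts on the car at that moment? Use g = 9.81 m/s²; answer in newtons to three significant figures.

11800 N

At the crest the centripetal acceleration points downward (toward the centre of the arc), so mg − N = mv²/r.
N = m(g − v²/r) = 1940 × (9.81 − (32.8)²/290) = 1940 × (9.81 − 3.710) = 1940 × 6.100 = 11830 N.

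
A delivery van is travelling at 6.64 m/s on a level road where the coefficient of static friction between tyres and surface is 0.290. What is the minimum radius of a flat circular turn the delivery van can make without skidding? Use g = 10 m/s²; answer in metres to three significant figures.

15.2 m

At the limit, μ_s m g = m v²/r, so r_min = v²/(μ_s g) = (6.64)²/(0.290 × 10.0) = 44.09/2.900 = 15.20 m.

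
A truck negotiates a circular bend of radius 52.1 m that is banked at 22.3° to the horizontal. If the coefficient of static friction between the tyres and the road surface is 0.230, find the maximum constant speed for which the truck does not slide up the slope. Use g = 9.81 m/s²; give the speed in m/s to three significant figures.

19.0 m/s

At the maximum speed, friction acts down the slope at its limiting value f = μN. Radially (horizontal, toward centre): N sinθ + μN cosθ = mv²/r. Vertically: N cosθ − μN sinθ = mg.
Dividing: v² = r g (sinθ + μcosθ)/(cosθ − μsinθ).
sinθ + μcosθ = 0.3795 + 0.230×0.9252 = 0.5923; cosθ − μsinθ = 0.9252 − 0.230×0.3795 = 0.8379.
v² = 52.1 × 9.81 × 0.5923/0.8379 = 361.2 m²/s², so v = 19.01 m/s.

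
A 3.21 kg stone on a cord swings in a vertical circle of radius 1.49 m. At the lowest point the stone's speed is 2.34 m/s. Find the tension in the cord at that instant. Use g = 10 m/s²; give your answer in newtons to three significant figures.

At the lowest point, T points up (toward the centre) and the weight mg points down (away from the centre), so the net inward force is T − mg = mv²/r.
T = m(v²/r + g) = 3.21 × ((2.34)²/1.49 + 10.0) = 3.21 × (3.675 + 10.0) = 3.21 × 13.67 = 43.90 N.

43.9 N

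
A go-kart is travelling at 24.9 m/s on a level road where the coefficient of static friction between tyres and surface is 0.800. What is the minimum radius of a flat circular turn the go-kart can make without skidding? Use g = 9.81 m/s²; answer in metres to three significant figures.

At the limit, μ_s m g = m v²/r, so r_min = v²/(μ_s g) = (24.9)²/(0.800 × 9.81) = 620.0/7.848 = 79.00 m.

79.0 m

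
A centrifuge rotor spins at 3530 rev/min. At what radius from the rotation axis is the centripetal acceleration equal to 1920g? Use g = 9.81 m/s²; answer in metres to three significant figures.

0.138 m

ω = 3530 rev/min × 2π/60 = 369.7 rad/s.
a_c = ω²r = 1920g ⇒ r = 1920 × 9.81 / (369.7)² = 18840/136600 = 0.1378 m.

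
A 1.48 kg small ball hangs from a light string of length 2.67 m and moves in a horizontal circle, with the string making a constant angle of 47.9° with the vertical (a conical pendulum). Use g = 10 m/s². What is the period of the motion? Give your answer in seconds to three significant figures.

r = L sinθ = 1.981 m. From T sinθ = mω²r and T cosθ = mg: tanθ = ω²r/g, so ω² = g tanθ / r = g/(L cosθ).
ω = √(g/(L cosθ)) = √(10.0/(2.67 × 0.6704)) = √5.586 = 2.364 rad/s.
Period = 2π/ω = 2.658 s.

2.66 s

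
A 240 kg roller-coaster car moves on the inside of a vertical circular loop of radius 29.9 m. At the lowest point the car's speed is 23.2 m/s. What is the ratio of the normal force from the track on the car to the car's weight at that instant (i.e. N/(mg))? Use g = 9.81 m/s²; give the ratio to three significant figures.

At the bottom, N − mg = mv²/r, so N = m(v²/r + g) and N/(mg) = v²/(rg) + 1 = (23.2)²/(29.9 × 9.81) + 1 = 1.835 + 1 = 2.835.

2.83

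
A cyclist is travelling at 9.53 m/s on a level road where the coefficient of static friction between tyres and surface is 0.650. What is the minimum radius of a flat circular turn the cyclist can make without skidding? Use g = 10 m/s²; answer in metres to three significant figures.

14.0 m

At the limit, μ_s m g = m v²/r, so r_min = v²/(μ_s g) = (9.53)²/(0.650 × 10.0) = 90.82/6.500 = 13.97 m.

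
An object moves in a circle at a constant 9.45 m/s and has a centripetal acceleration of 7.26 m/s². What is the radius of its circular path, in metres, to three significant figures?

12.3 m

a_c = v²/r ⇒ r = v²/a_c = (9.45)²/7.26 = 89.30/7.26 = 12.30 m.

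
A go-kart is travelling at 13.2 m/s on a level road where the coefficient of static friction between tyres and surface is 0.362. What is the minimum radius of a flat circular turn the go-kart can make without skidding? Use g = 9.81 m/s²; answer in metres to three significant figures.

At the limit, μ_s m g = m v²/r, so r_min = v²/(μ_s g) = (13.2)²/(0.362 × 9.81) = 174.2/3.551 = 49.06 m.

49.1 m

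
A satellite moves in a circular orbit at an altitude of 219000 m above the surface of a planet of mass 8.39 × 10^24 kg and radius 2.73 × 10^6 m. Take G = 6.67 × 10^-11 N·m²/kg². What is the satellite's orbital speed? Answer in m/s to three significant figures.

13800 m/s

Orbital radius r = R + h = 2.73 × 10^6 + 219000 = 2.949 × 10^6 m.
Gravity supplies the centripetal force: G M m / r² = m v² / r, so v = √(GM/r).
v = √(6.67 × 10^-11 × 8.39 × 10^24 / 2.949 × 10^6) = √(1.898 × 10^8) = 13780 m/s.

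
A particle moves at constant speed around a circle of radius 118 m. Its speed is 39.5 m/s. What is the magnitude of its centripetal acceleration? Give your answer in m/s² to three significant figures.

13.2 m/s²

a_c = v²/r = (39.50)²/118 = 1560/118 = 13.22 m/s².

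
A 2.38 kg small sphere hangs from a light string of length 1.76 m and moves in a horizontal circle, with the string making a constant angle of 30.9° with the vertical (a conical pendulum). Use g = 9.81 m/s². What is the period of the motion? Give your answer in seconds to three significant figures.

2.47 s

r = L sinθ = 0.9038 m. From T sinθ = mω²r and T cosθ = mg: tanθ = ω²r/g, so ω² = g tanθ / r = g/(L cosθ).
ω = √(g/(L cosθ)) = √(9.81/(1.76 × 0.8581)) = √6.496 = 2.549 rad/s.
Period = 2π/ω = 2.465 s.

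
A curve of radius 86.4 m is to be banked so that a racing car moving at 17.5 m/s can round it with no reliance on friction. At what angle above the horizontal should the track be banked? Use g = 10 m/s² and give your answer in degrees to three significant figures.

19.5°

For a frictionless banked turn: horizontally N sinθ = mv²/r and vertically N cosθ = mg.
Dividing: tanθ = v²/(r g) = (17.5)²/(86.4 × 10.0) = 306.2/864.0 = 0.3545.
θ = arctan(0.3545) = 19.52°.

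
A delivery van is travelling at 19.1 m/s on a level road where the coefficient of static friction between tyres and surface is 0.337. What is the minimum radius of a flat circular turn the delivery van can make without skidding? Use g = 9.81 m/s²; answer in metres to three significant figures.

110 m

At the limit, μ_s m g = m v²/r, so r_min = v²/(μ_s g) = (19.1)²/(0.337 × 9.81) = 364.8/3.306 = 110.3 m.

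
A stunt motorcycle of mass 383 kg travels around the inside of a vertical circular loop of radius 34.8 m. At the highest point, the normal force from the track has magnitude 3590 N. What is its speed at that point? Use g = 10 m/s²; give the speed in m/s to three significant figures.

At the top, N + mg = mv²/r, so v = √(r(N/m + g)) = √(34.8 × (3590/383 + 10.0)) = √(34.8 × 19.37) = √674.2 = 25.97 m/s.

26.0 m/s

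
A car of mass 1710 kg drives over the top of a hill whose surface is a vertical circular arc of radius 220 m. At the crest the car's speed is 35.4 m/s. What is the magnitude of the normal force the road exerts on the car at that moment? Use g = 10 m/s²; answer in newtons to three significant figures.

7360 N

At the crest the centripetal acceleration points downward (toward the centre of the arc), so mg − N = mv²/r.
N = m(g − v²/r) = 1710 × (10.0 − (35.4)²/220) = 1710 × (10.0 − 5.696) = 1710 × 4.304 = 7360 N.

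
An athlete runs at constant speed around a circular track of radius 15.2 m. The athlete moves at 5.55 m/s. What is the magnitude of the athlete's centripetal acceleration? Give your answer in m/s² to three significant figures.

a_c = v²/r = (5.550)²/15.2 = 30.80/15.2 = 2.026 m/s².

2.03 m/s²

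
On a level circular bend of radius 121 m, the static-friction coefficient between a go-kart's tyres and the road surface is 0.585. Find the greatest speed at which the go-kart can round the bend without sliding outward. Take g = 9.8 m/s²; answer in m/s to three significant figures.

26.3 m/s

The only inward force on a level bend is static friction, so at the limit f_s = μ_s N = μ_s m g = m v²/r.
Mass cancels: v_max = √(μ_s g r) = √(0.585 × 9.8 × 121) = √693.7 = 26.34 m/s.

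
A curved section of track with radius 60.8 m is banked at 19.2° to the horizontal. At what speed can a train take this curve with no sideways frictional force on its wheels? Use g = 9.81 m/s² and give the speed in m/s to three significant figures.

14.4 m/s

On a frictionless banked curve, N sinθ = mv²/r and N cosθ = mg, so tanθ = v²/(rg).
v = √(r g tanθ) = √(60.8 × 9.81 × tan 19.2°) = √(60.8 × 9.81 × 0.3482) = √207.7 = 14.41 m/s.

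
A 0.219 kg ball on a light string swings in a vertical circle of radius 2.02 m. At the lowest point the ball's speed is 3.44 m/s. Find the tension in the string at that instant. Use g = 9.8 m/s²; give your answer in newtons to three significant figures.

3.43 N

At the lowest point, T points up (toward the centre) and the weight mg points down (away from the centre), so the net inward force is T − mg = mv²/r.
T = m(v²/r + g) = 0.219 × ((3.44)²/2.02 + 9.8) = 0.219 × (5.858 + 9.8) = 0.219 × 15.66 = 3.429 N.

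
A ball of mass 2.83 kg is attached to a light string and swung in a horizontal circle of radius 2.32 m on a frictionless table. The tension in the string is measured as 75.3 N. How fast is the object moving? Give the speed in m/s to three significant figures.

T = m v²/r ⇒ v = √(T r / m) = √(75.3 × 2.32 / 2.83) = √61.73 = 7.857 m/s.

7.86 m/s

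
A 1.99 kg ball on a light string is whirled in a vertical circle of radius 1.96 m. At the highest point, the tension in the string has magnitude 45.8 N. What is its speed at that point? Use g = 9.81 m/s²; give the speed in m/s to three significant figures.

8.02 m/s

At the top, T + mg = mv²/r, so v = √(r(T/m + g)) = √(1.96 × (45.8/1.99 + 9.81)) = √(1.96 × 32.83) = √64.34 = 8.021 m/s.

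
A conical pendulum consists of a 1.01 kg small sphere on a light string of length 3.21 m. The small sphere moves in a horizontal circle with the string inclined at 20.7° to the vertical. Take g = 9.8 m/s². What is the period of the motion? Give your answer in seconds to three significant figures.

r = L sinθ = 1.135 m. From T sinθ = mω²r and T cosθ = mg: tanθ = ω²r/g, so ω² = g tanθ / r = g/(L cosθ).
ω = √(g/(L cosθ)) = √(9.8/(3.21 × 0.9354)) = √3.264 = 1.807 rad/s.
Period = 2π/ω = 3.478 s.

3.48 s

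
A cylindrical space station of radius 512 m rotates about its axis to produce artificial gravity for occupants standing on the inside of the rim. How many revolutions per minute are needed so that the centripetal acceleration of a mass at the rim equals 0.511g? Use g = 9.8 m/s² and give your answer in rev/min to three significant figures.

Require ω²r = 0.511g, so ω = √(0.511 × 9.8/512) = 0.09890 rad/s.
In rev/min: ω × 60/(2π) = 0.09890 × 60/(2π) = 0.9444 rev/min.

0.944 rev/min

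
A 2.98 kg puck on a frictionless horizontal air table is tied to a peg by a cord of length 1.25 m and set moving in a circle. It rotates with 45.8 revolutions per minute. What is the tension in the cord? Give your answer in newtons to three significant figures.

85.7 N

ω = 45.8 rev/min × 2π/60 = 4.796 rad/s, so v = ωr = 4.796 × 1.25 = 5.995 m/s.
The tension is the only horizontal force, so it supplies the full centripetal force: T = m v²/r = 2.98 × (5.995)²/1.25 = 2.98 × 35.94/1.25 = 85.69 N.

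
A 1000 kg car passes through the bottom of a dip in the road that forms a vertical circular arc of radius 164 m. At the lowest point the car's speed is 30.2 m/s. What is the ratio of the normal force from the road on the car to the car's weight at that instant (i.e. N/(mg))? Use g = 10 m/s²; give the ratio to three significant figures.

At the bottom, N − mg = mv²/r, so N = m(v²/r + g) and N/(mg) = v²/(rg) + 1 = (30.2)²/(164 × 10.0) + 1 = 0.5561 + 1 = 1.556.

1.56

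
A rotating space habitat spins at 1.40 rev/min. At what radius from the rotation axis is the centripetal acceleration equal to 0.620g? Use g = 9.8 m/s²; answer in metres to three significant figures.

283 m

ω = 1.40 rev/min × 2π/60 = 0.1466 rad/s.
a_c = ω²r = 0.620g ⇒ r = 0.620 × 9.8 / (0.1466)² = 6.076/0.02149 = 282.7 m.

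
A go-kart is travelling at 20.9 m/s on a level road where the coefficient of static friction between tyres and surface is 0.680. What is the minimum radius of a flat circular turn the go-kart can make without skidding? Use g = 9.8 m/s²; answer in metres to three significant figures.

At the limit, μ_s m g = m v²/r, so r_min = v²/(μ_s g) = (20.9)²/(0.680 × 9.8) = 436.8/6.664 = 65.55 m.

65.5 m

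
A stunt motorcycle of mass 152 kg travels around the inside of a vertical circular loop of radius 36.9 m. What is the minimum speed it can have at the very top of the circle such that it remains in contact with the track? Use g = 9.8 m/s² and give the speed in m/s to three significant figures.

At the top, both weight mg and N point toward the centre: N + mg = mv²/r.
At minimum speed N → 0, so mg = mv_min²/r ⇒ v_min = √(g r) = √(9.8 × 36.9) = 19.02 m/s.

19.0 m/s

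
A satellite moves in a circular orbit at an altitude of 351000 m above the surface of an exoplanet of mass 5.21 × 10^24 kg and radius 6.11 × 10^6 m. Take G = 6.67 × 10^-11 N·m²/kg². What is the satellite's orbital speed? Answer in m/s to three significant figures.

7330 m/s

Orbital radius r = R + h = 6.11 × 10^6 + 351000 = 6.461 × 10^6 m.
Gravity supplies the centripetal force: G M m / r² = m v² / r, so v = √(GM/r).
v = √(6.67 × 10^-11 × 5.21 × 10^24 / 6.461 × 10^6) = √(5.379 × 10^7) = 7334 m/s.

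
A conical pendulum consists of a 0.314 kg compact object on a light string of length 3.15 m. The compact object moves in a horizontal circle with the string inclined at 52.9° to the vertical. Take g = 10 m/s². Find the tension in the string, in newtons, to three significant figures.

5.21 N

Vertically the bob has no acceleration, so T cosθ = mg.
T = mg/cosθ = 0.314 × 10.0 / cos 52.9° = 3.140/0.6032 = 5.206 N.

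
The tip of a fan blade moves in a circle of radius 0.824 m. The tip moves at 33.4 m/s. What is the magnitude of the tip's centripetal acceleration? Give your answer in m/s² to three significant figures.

1350 m/s²

a_c = v²/r = (33.40)²/0.824 = 1116/0.824 = 1354 m/s².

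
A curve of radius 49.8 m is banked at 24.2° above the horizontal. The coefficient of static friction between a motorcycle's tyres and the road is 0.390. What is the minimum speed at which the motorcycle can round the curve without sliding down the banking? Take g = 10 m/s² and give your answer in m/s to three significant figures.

At the minimum speed, friction acts up the slope at its limiting value f = μN. Radially (horizontal, toward centre): N sinθ − μN cosθ = mv²/r. Vertically: N cosθ + μN sinθ = mg.
Dividing: v² = r g (sinθ − μcosθ)/(cosθ + μsinθ).
sinθ − μcosθ = 0.4099 − 0.390×0.9121 = 0.05420; cosθ + μsinθ = 0.9121 + 0.390×0.4099 = 1.072.
v² = 49.8 × 10.0 × 0.05420/1.072 = 25.18 m²/s², so v = 5.018 m/s.

5.02 m/s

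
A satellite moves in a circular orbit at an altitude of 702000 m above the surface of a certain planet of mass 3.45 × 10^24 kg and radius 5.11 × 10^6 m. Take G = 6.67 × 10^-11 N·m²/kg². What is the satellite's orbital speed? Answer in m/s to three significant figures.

6290 m/s

Orbital radius r = R + h = 5.11 × 10^6 + 702000 = 5.812 × 10^6 m.
Gravity supplies the centripetal force: G M m / r² = m v² / r, so v = √(GM/r).
v = √(6.67 × 10^-11 × 3.45 × 10^24 / 5.812 × 10^6) = √(3.959 × 10^7) = 6292 m/s.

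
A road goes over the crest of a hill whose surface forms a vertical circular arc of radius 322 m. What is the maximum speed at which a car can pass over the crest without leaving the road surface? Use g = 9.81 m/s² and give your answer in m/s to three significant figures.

56.2 m/s

At the crest the centre of the circle is below the car, so the net downward (centripetal) force is mg − N = mv²/r.
The car leaves the road when N → 0, giving v_max = √(g r) = √(9.81 × 322) = 56.20 m/s.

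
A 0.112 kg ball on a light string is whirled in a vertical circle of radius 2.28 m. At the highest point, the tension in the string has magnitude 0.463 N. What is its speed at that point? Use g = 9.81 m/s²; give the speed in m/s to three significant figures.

5.64 m/s

At the top, T + mg = mv²/r, so v = √(r(T/m + g)) = √(2.28 × (0.463/0.112 + 9.81)) = √(2.28 × 13.94) = √31.79 = 5.638 m/s.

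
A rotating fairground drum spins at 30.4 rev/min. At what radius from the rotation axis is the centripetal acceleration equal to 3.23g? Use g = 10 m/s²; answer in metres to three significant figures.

ω = 30.4 rev/min × 2π/60 = 3.183 rad/s.
a_c = ω²r = 3.23g ⇒ r = 3.23 × 10.0 / (3.183)² = 32.30/10.13 = 3.187 m.

3.19 m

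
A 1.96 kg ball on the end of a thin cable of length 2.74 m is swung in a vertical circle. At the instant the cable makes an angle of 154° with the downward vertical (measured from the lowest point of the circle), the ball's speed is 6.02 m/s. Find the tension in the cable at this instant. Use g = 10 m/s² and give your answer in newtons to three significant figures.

Take the radial direction toward the centre of the circle as positive. The component of the weight along the string toward the centre is −mg cos φ (φ measured from the bottom), so Newton's second law along the string gives T − mg cos φ = m v²/r.
cos 154° = -0.8988, so T = m(v²/r + g cos φ) = 1.96 × ((6.02)²/2.74 + 10.0 × -0.8988) = 1.96 × (13.23 + (-8.988)) = 1.96 × 4.238 = 8.307 N.

8.31 N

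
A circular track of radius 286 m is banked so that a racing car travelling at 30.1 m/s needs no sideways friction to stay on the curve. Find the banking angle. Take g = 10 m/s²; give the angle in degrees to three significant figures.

17.6°

For a frictionless banked turn: horizontally N sinθ = mv²/r and vertically N cosθ = mg.
Dividing: tanθ = v²/(r g) = (30.1)²/(286 × 10.0) = 906.0/2860 = 0.3168.
θ = arctan(0.3168) = 17.58°.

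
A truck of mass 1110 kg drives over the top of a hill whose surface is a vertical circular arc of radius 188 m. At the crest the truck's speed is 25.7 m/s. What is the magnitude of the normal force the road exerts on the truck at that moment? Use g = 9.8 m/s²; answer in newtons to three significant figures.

At the crest the centripetal acceleration points downward (toward the centre of the arc), so mg − N = mv²/r.
N = m(g − v²/r) = 1110 × (9.8 − (25.7)²/188) = 1110 × (9.8 − 3.513) = 1110 × 6.287 = 6978 N.

6980 N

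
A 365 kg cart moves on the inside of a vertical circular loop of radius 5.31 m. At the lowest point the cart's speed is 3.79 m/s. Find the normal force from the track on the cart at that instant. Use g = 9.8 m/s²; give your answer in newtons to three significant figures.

4560 N

At the lowest point, N points up (toward the centre) and the weight mg points down (away from the centre), so the net inward force is N − mg = mv²/r.
N = m(v²/r + g) = 365 × ((3.79)²/5.31 + 9.8) = 365 × (2.705 + 9.8) = 365 × 12.51 = 4564 N.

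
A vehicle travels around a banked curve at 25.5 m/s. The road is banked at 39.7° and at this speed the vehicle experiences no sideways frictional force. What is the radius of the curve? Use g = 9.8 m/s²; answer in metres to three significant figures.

Frictionless banking: tanθ = v²/(rg), so r = v²/(g tanθ).
r = (25.5)²/(9.8 × tan 39.7°) = 650.2/(9.8 × 0.8302) = 650.2/8.136 = 79.92 m.

79.9 m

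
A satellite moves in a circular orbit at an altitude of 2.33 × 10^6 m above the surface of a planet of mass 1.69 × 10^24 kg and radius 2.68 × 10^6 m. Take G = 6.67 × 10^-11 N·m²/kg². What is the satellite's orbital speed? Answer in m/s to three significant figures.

4740 m/s

Orbital radius r = R + h = 2.68 × 10^6 + 2.33 × 10^6 = 5.010 × 10^6 m.
Gravity supplies the centripetal force: G M m / r² = m v² / r, so v = √(GM/r).
v = √(6.67 × 10^-11 × 1.69 × 10^24 / 5.010 × 10^6) = √(2.250 × 10^7) = 4743 m/s.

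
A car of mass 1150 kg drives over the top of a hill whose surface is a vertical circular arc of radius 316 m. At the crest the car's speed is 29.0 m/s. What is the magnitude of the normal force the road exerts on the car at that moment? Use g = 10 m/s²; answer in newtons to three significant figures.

At the crest the centripetal acceleration points downward (toward the centre of the arc), so mg − N = mv²/r.
N = m(g − v²/r) = 1150 × (10.0 − (29.0)²/316) = 1150 × (10.0 − 2.661) = 1150 × 7.339 = 8439 N.

8440 N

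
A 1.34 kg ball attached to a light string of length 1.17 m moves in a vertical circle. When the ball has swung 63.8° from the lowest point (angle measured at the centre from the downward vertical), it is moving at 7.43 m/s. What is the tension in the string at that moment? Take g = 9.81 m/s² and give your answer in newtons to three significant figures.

69.0 N

Take the radial direction toward the centre of the circle as positive. The component of the weight along the string toward the centre is −mg cos φ (φ measured from the bottom), so Newton's second law along the string gives T − mg cos φ = m v²/r.
cos 63.8° = 0.4415, so T = m(v²/r + g cos φ) = 1.34 × ((7.43)²/1.17 + 9.81 × 0.4415) = 1.34 × (47.18 + (4.331)) = 1.34 × 51.51 = 69.03 N.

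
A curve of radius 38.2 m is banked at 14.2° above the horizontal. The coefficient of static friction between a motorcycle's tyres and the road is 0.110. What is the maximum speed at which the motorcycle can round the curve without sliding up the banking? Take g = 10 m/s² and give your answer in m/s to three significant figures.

At the maximum speed, friction acts down the slope at its limiting value f = μN. Radially (horizontal, toward centre): N sinθ + μN cosθ = mv²/r. Vertically: N cosθ − μN sinθ = mg.
Dividing: v² = r g (sinθ + μcosθ)/(cosθ − μsinθ).
sinθ + μcosθ = 0.2453 + 0.110×0.9694 = 0.3519; cosθ − μsinθ = 0.9694 − 0.110×0.2453 = 0.9425.
v² = 38.2 × 10.0 × 0.3519/0.9425 = 142.7 m²/s², so v = 11.94 m/s.

11.9 m/s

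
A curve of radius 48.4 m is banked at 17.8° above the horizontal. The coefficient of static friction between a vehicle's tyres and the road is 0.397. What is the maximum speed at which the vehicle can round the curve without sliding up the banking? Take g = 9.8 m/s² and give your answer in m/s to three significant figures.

At the maximum speed, friction acts down the slope at its limiting value f = μN. Radially (horizontal, toward centre): N sinθ + μN cosθ = mv²/r. Vertically: N cosθ − μN sinθ = mg.
Dividing: v² = r g (sinθ + μcosθ)/(cosθ − μsinθ).
sinθ + μcosθ = 0.3057 + 0.397×0.9521 = 0.6837; cosθ − μsinθ = 0.9521 − 0.397×0.3057 = 0.8308.
v² = 48.4 × 9.8 × 0.6837/0.8308 = 390.3 m²/s², so v = 19.76 m/s.

19.8 m/s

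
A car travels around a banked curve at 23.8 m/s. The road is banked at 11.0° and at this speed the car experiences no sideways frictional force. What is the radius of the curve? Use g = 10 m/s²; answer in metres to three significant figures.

291 m

Frictionless banking: tanθ = v²/(rg), so r = v²/(g tanθ).
r = (23.8)²/(10.0 × tan 11.0°) = 566.4/(10.0 × 0.1944) = 566.4/1.944 = 291.4 m.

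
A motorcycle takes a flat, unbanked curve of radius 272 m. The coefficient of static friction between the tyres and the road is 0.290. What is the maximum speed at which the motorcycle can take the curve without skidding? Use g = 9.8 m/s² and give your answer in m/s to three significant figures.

On a flat curve, static friction is the only horizontal force, so it must supply the full centripetal force: μ_s m g = m v²/r.
Mass cancels: v_max = √(μ_s g r) = √(0.290 × 9.8 × 272) = √773.0 = 27.80 m/s.

27.8 m/s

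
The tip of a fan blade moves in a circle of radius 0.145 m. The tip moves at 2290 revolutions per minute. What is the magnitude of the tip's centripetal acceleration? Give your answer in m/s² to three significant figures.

8340 m/s²

ω = 2290 rev/min × 2π/60 = 239.8 rad/s, so v = ωr = 239.8 × 0.145 = 34.77 m/s.
a_c = v²/r = (34.77)²/0.145 = 1209/0.145 = 8339 m/s².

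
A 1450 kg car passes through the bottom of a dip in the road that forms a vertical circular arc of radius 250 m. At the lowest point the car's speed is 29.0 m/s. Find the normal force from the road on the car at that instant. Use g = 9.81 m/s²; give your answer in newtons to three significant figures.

19100 N

At the lowest point, N points up (toward the centre) and the weight mg points down (away from the centre), so the net inward force is N − mg = mv²/r.
N = m(v²/r + g) = 1450 × ((29.0)²/250 + 9.81) = 1450 × (3.364 + 9.81) = 1450 × 13.17 = 19100 N.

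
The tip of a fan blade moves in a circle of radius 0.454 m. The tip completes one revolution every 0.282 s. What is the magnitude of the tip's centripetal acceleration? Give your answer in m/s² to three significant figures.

v = 2πr/T = 2π × 0.454/0.282 = 10.12 m/s.
a_c = v²/r = (10.12)²/0.454 = 102.3/0.454 = 225.4 m/s².

225 m/s²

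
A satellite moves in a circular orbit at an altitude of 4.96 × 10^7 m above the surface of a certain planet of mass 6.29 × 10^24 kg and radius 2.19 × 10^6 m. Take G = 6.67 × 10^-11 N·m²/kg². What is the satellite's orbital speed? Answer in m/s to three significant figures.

Orbital radius r = R + h = 2.19 × 10^6 + 4.96 × 10^7 = 5.179 × 10^7 m.
Gravity supplies the centripetal force: G M m / r² = m v² / r, so v = √(GM/r).
v = √(6.67 × 10^-11 × 6.29 × 10^24 / 5.179 × 10^7) = √(8.101 × 10^6) = 2846 m/s.

2850 m/s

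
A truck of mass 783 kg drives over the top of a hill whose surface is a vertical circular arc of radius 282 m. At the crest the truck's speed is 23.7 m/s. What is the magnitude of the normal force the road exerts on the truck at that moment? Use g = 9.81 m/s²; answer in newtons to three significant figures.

At the crest the centripetal acceleration points downward (toward the centre of the arc), so mg − N = mv²/r.
N = m(g − v²/r) = 783 × (9.81 − (23.7)²/282) = 783 × (9.81 − 1.992) = 783 × 7.818 = 6122 N.

6120 N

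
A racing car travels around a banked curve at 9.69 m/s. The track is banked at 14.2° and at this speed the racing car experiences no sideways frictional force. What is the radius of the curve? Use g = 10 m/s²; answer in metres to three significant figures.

37.1 m

Frictionless banking: tanθ = v²/(rg), so r = v²/(g tanθ).
r = (9.69)²/(10.0 × tan 14.2°) = 93.90/(10.0 × 0.2530) = 93.90/2.530 = 37.11 m.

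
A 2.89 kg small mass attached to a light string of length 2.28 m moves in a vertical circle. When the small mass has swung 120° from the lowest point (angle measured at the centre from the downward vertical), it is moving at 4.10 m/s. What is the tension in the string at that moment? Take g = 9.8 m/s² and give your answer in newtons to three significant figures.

Take the radial direction toward the centre of the circle as positive. The component of the weight along the string toward the centre is −mg cos φ (φ measured from the bottom), so Newton's second law along the string gives T − mg cos φ = m v²/r.
cos 120° = -0.5000, so T = m(v²/r + g cos φ) = 2.89 × ((4.10)²/2.28 + 9.8 × -0.5000) = 2.89 × (7.373 + (-4.900)) = 2.89 × 2.473 = 7.146 N.

7.15 N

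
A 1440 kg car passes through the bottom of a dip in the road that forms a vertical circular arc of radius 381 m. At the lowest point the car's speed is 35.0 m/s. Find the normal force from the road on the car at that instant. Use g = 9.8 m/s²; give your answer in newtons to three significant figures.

At the lowest point, N points up (toward the centre) and the weight mg points down (away from the centre), so the net inward force is N − mg = mv²/r.
N = m(v²/r + g) = 1440 × ((35.0)²/381 + 9.8) = 1440 × (3.215 + 9.8) = 1440 × 13.02 = 18740 N.

18700 N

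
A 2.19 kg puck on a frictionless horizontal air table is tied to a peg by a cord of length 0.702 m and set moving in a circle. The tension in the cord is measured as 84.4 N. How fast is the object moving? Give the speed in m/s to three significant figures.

5.20 m/s

T = m v²/r ⇒ v = √(T r / m) = √(84.4 × 0.702 / 2.19) = √27.05 = 5.201 m/s.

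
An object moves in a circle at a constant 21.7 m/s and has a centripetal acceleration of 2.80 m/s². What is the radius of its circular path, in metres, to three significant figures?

a_c = v²/r ⇒ r = v²/a_c = (21.7)²/2.80 = 470.9/2.80 = 168.2 m.

168 m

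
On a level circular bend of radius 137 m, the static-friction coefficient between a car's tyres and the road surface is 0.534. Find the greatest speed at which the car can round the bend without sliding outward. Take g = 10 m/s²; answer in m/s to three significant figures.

On a flat curve, static friction is the only horizontal force, so it must supply the full centripetal force: μ_s m g = m v²/r.
Mass cancels: v_max = √(μ_s g r) = √(0.534 × 10.0 × 137) = √731.6 = 27.05 m/s.

27.0 m/s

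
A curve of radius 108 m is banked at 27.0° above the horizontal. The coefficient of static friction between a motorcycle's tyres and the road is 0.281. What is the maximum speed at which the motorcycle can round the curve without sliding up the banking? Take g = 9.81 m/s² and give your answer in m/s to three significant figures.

31.3 m/s

At the maximum speed, friction acts down the slope at its limiting value f = μN. Radially (horizontal, toward centre): N sinθ + μN cosθ = mv²/r. Vertically: N cosθ − μN sinθ = mg.
Dividing: v² = r g (sinθ + μcosθ)/(cosθ − μsinθ).
sinθ + μcosθ = 0.4540 + 0.281×0.8910 = 0.7044; cosθ − μsinθ = 0.8910 − 0.281×0.4540 = 0.7634.
v² = 108 × 9.81 × 0.7044/0.7634 = 977.5 m²/s², so v = 31.27 m/s.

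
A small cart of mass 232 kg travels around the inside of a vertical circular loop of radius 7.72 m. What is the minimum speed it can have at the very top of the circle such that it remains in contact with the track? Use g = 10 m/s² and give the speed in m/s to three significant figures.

8.79 m/s

At the top, both weight mg and N point toward the centre: N + mg = mv²/r.
At minimum speed N → 0, so mg = mv_min²/r ⇒ v_min = √(g r) = √(10.0 × 7.72) = 8.786 m/s.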